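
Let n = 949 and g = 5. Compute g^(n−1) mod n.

885

5^1 ≡ 5 (mod 949)
5^2 ≡ 5^2 = 25 ≡ 25 (mod 949)
5^4 ≡ 25^2 = 625 ≡ 625 (mod 949)
5^8 ≡ 625^2 = 390625 ≡ 586 (mod 949)
5^16 ≡ 586^2 = 343396 ≡ 807 (mod 949)
5^32 ≡ 807^2 = 651249 ≡ 235 (mod 949)
5^64 ≡ 235^2 = 55225 ≡ 183 (mod 949)
5^128 ≡ 183^2 = 33489 ≡ 274 (mod 949)
5^256 ≡ 274^2 = 75076 ≡ 105 (mod 949)
5^512 ≡ 105^2 = 11025 ≡ 586 (mod 949)
948 = 512 + 256 + 128 + 32 + 16 + 4 in binary powers of 2.
So 5^948 ≡ 586 · 105 · 274 · 235 · 807 · 625 ≡ 885 (mod 949).
Since 885 ≠ 1, base 5 is a Fermat witness: 949 is composite.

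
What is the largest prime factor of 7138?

83

7138 = 2 · 3569
3569 = 43 · 83
83 is prime.
So 7138 = 2 · 43 · 83; the largest prime factor is 83.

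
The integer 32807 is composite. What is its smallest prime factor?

53

32807 is odd.
Digit sum 20, not divisible by 3.
Ends in 7: not divisible by 5.
7: 32807 = 7·4686 + 5
11: 32807 = 11·2982 + 5
13: 32807 = 13·2523 + 8
17: 32807 = 17·1929 + 14
19: 32807 = 19·1726 + 13
23: 32807 = 23·1426 + 9
29: 32807 = 29·1131 + 8
31: 32807 = 31·1058 + 9
37: 32807 = 37·886 + 25
41: 32807 = 41·800 + 7
43: 32807 = 43·762 + 41
47: 32807 = 47·698 + 1
53: 32807 = 53·619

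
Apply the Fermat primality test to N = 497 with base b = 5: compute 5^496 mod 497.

289

5^1 ≡ 5 (mod 497)
5^2 ≡ 5^2 = 25 ≡ 25 (mod 497)
5^4 ≡ 25^2 = 625 ≡ 128 (mod 497)
5^8 ≡ 128^2 = 16384 ≡ 480 (mod 497)
5^16 ≡ 480^2 = 230400 ≡ 289 (mod 497)
5^32 ≡ 289^2 = 83521 ≡ 25 (mod 497)
5^64 ≡ 25^2 = 625 ≡ 128 (mod 497)
5^128 ≡ 128^2 = 16384 ≡ 480 (mod 497)
5^256 ≡ 480^2 = 230400 ≡ 289 (mod 497)
496 = 256 + 128 + 64 + 32 + 16 in binary powers of 2.
So 5^496 ≡ 289 · 480 · 128 · 25 · 289 ≡ 289 (mod 497).
Since 289 ≠ 1, base 5 is a Fermat witness: 497 is composite.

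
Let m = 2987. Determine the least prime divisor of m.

29

2987 is odd.
Digit sum 26, not divisible by 3.
Ends in 7: not divisible by 5.
7: 2987 = 7·426 + 5
11: 2987 = 11·271 + 6
13: 2987 = 13·229 + 10
17: 2987 = 17·175 + 12
19: 2987 = 19·157 + 4
23: 2987 = 23·129 + 20
29: 2987 = 29·103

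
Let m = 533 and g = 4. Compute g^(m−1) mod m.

139

4^1 ≡ 4 (mod 533)
4^2 ≡ 4^2 = 16 ≡ 16 (mod 533)
4^4 ≡ 16^2 = 256 ≡ 256 (mod 533)
4^8 ≡ 256^2 = 65536 ≡ 510 (mod 533)
4^16 ≡ 510^2 = 260100 ≡ 529 (mod 533)
4^32 ≡ 529^2 = 279841 ≡ 16 (mod 533)
4^64 ≡ 16^2 = 256 ≡ 256 (mod 533)
4^128 ≡ 256^2 = 65536 ≡ 510 (mod 533)
4^256 ≡ 510^2 = 260100 ≡ 529 (mod 533)
4^512 ≡ 529^2 = 279841 ≡ 16 (mod 533)
532 = 512 + 16 + 4 in binary powers of 2.
So 4^532 ≡ 16 · 529 · 256 ≡ 139 (mod 533).
Since 139 ≠ 1, base 4 is a Fermat witness: 533 is composite.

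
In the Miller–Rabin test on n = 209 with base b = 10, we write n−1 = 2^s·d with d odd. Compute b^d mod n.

209 − 1 = 208 = 2^4 · 13, so d = 13.
10^1 ≡ 10 (mod 209)
10^2 ≡ 10^2 = 100 ≡ 100 (mod 209)
10^4 ≡ 100^2 = 10000 ≡ 177 (mod 209)
10^8 ≡ 177^2 = 31329 ≡ 188 (mod 209)
13 = 8 + 4 + 1 in binary powers of 2.
So 10^13 ≡ 188 · 177 · 10 ≡ 32 (mod 209).
Squaring chain: 32 → 188 → 23 → 111; never reaches −1, so base 10 is a Miller–Rabin witness that 209 is composite.

32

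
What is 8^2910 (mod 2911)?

2664

8^1 ≡ 8 (mod 2911)
8^2 ≡ 8^2 = 64 ≡ 64 (mod 2911)
8^4 ≡ 64^2 = 4096 ≡ 1185 (mod 2911)
8^8 ≡ 1185^2 = 1404225 ≡ 1123 (mod 2911)
8^16 ≡ 1123^2 = 1261129 ≡ 666 (mod 2911)
8^32 ≡ 666^2 = 443556 ≡ 1084 (mod 2911)
8^64 ≡ 1084^2 = 1175056 ≡ 1923 (mod 2911)
8^128 ≡ 1923^2 = 3697929 ≡ 959 (mod 2911)
8^256 ≡ 959^2 = 919681 ≡ 2716 (mod 2911)
8^512 ≡ 2716^2 = 7376656 ≡ 182 (mod 2911)
8^1024 ≡ 182^2 = 33124 ≡ 1103 (mod 2911)
8^2048 ≡ 1103^2 = 1216609 ≡ 2722 (mod 2911)
2910 = 2048 + 512 + 256 + 64 + 16 + 8 + 4 + 2 in binary powers of 2.
So 8^2910 ≡ 2722 · 182 · 2716 · 1923 · 666 · 1123 · 1185 · 64 ≡ 2664 (mod 2911).
Since 2664 ≠ 1, base 8 is a Fermat witness: 2911 is composite.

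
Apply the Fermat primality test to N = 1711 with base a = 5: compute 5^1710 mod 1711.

779

5^1 ≡ 5 (mod 1711)
5^2 ≡ 5^2 = 25 ≡ 25 (mod 1711)
5^4 ≡ 25^2 = 625 ≡ 625 (mod 1711)
5^8 ≡ 625^2 = 390625 ≡ 517 (mod 1711)
5^16 ≡ 517^2 = 267289 ≡ 373 (mod 1711)
5^32 ≡ 373^2 = 139129 ≡ 538 (mod 1711)
5^64 ≡ 538^2 = 289444 ≡ 285 (mod 1711)
5^128 ≡ 285^2 = 81225 ≡ 808 (mod 1711)
5^256 ≡ 808^2 = 652864 ≡ 973 (mod 1711)
5^512 ≡ 973^2 = 946729 ≡ 546 (mod 1711)
5^1024 ≡ 546^2 = 298116 ≡ 402 (mod 1711)
1710 = 1024 + 512 + 128 + 32 + 8 + 4 + 2 in binary powers of 2.
So 5^1710 ≡ 402 · 546 · 808 · 538 · 517 · 625 · 25 ≡ 779 (mod 1711).
Since 779 ≠ 1, base 5 is a Fermat witness: 1711 is composite.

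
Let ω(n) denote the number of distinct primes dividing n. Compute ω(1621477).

1621477 = 11 · 147407
147407 = 13 · 11339
11339 = 17 · 667
667 = 23 · 29
1621477 = 11 · 13 · 17 · 23 · 29, which has 5 distinct prime factors.

5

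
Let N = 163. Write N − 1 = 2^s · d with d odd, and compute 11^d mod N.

162

163 − 1 = 162 = 2^1 · 81, so d = 81.
11^1 ≡ 11 (mod 163)
11^2 ≡ 11^2 = 121 ≡ 121 (mod 163)
11^4 ≡ 121^2 = 14641 ≡ 134 (mod 163)
11^8 ≡ 134^2 = 17956 ≡ 26 (mod 163)
11^16 ≡ 26^2 = 676 ≡ 24 (mod 163)
11^32 ≡ 24^2 = 576 ≡ 87 (mod 163)
11^64 ≡ 87^2 = 7569 ≡ 71 (mod 163)
81 = 64 + 16 + 1 in binary powers of 2.
So 11^81 ≡ 71 · 24 · 11 ≡ 162 (mod 163).
Since 11^d ≡ 162 (mod 163), base 11 does not prove 163 composite.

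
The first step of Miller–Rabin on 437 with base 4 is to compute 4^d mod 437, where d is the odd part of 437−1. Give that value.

213

437 − 1 = 436 = 2^2 · 109, so d = 109.
4^1 ≡ 4 (mod 437)
4^2 ≡ 4^2 = 16 ≡ 16 (mod 437)
4^4 ≡ 16^2 = 256 ≡ 256 (mod 437)
4^8 ≡ 256^2 = 65536 ≡ 423 (mod 437)
4^16 ≡ 423^2 = 178929 ≡ 196 (mod 437)
4^32 ≡ 196^2 = 38416 ≡ 397 (mod 437)
4^64 ≡ 397^2 = 157609 ≡ 289 (mod 437)
109 = 64 + 32 + 8 + 4 + 1 in binary powers of 2.
So 4^109 ≡ 289 · 397 · 423 · 256 · 4 ≡ 213 (mod 437).
Squaring chain: 213 → 358; never reaches −1, so base 4 is a Miller–Rabin witness that 437 is composite.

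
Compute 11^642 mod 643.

11^1 ≡ 11 (mod 643)
11^2 ≡ 11^2 = 121 ≡ 121 (mod 643)
11^4 ≡ 121^2 = 14641 ≡ 495 (mod 643)
11^8 ≡ 495^2 = 245025 ≡ 42 (mod 643)
11^16 ≡ 42^2 = 1764 ≡ 478 (mod 643)
11^32 ≡ 478^2 = 228484 ≡ 219 (mod 643)
11^64 ≡ 219^2 = 47961 ≡ 379 (mod 643)
11^128 ≡ 379^2 = 143641 ≡ 252 (mod 643)
11^256 ≡ 252^2 = 63504 ≡ 490 (mod 643)
11^512 ≡ 490^2 = 240100 ≡ 261 (mod 643)
642 = 512 + 128 + 2 in binary powers of 2.
So 11^642 ≡ 261 · 252 · 121 ≡ 1 (mod 643).
Since the result is 1, base 11 gives no evidence that 643 is composite.

1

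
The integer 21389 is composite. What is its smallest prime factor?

21389 is odd.
Digit sum 23, not divisible by 3.
Ends in 9: not divisible by 5.
7: 21389 = 7·3055 + 4
11: 21389 = 11·1944 + 5
13: 21389 = 13·1645 + 4
17: 21389 = 17·1258 + 3
19: 21389 = 19·1125 + 14
23: 21389 = 23·929 + 22
29: 21389 = 29·737 + 16
31: 21389 = 31·689 + 30
37: 21389 = 37·578 + 3
41: 21389 = 41·521 + 28
43: 21389 = 43·497 + 18
47: 21389 = 47·455 + 4
53: 21389 = 53·403 + 30
59: 21389 = 59·362 + 31
61: 21389 = 61·350 + 39
67: 21389 = 67·319 + 16
71: 21389 = 71·301 + 18
73: 21389 = 73·293

73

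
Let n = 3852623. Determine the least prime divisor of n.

3852623 is odd.
Digit sum 29, not divisible by 3.
Ends in 3: not divisible by 5.
7: 3852623 = 7·550374 + 5
11: 3852623 = 11·350238 + 5
13: 3852623 = 13·296355 + 8
17: 3852623 = 17·226624 + 15
19: 3852623 = 19·202769 + 12
23: 3852623 = 23·167505 + 8
29: 3852623 = 29·132849 + 2
31: 3852623 = 31·124278 + 5
37: 3852623 = 37·104124 + 35
41: 3852623 = 41·93966 + 17
43: 3852623 = 43·89595 + 38
47: 3852623 = 47·81970 + 33
53: 3852623 = 53·72691

53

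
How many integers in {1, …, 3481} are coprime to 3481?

3422

Factor: 3481 = 59^2.
φ(3481) = 59^1·(59−1) = 3422.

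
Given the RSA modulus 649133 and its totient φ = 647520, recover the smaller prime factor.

761

φ(n) = (p−1)(q−1) = n − (p+q) + 1, so p + q = 649133 − 647520 + 1 = 1614.
p and q are the roots of t² − 1614t + 649133 = 0.
Discriminant: 1614² − 4·649133 = 2604996 − 2596532 = 8464; √8464 = 92.
q = (1614 − 92)/2 = 761, p = (1614 + 92)/2 = 853.
Check: 761 · 853 = 649133.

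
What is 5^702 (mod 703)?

5^1 ≡ 5 (mod 703)
5^2 ≡ 5^2 = 25 ≡ 25 (mod 703)
5^4 ≡ 25^2 = 625 ≡ 625 (mod 703)
5^8 ≡ 625^2 = 390625 ≡ 460 (mod 703)
5^16 ≡ 460^2 = 211600 ≡ 700 (mod 703)
5^32 ≡ 700^2 = 490000 ≡ 9 (mod 703)
5^64 ≡ 9^2 = 81 ≡ 81 (mod 703)
5^128 ≡ 81^2 = 6561 ≡ 234 (mod 703)
5^256 ≡ 234^2 = 54756 ≡ 625 (mod 703)
5^512 ≡ 625^2 = 390625 ≡ 460 (mod 703)
702 = 512 + 128 + 32 + 16 + 8 + 4 + 2 in binary powers of 2.
So 5^702 ≡ 460 · 234 · 9 · 700 · 460 · 625 · 25 ≡ 628 (mod 703).
Since 628 ≠ 1, base 5 is a Fermat witness: 703 is composite.

628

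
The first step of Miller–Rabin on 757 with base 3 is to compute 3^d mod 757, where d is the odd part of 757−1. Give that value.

1

757 − 1 = 756 = 2^2 · 189, so d = 189.
3^1 ≡ 3 (mod 757)
3^2 ≡ 3^2 = 9 ≡ 9 (mod 757)
3^4 ≡ 9^2 = 81 ≡ 81 (mod 757)
3^8 ≡ 81^2 = 6561 ≡ 505 (mod 757)
3^16 ≡ 505^2 = 255025 ≡ 673 (mod 757)
3^32 ≡ 673^2 = 452929 ≡ 243 (mod 757)
3^64 ≡ 243^2 = 59049 ≡ 3 (mod 757)
3^128 ≡ 3^2 = 9 ≡ 9 (mod 757)
189 = 128 + 32 + 16 + 8 + 4 + 1 in binary powers of 2.
So 3^189 ≡ 9 · 243 · 673 · 505 · 81 · 3 ≡ 1 (mod 757).
Since 3^d ≡ 1 (mod 757), base 3 does not prove 757 composite.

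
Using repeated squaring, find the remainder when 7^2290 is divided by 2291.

7^1 ≡ 7 (mod 2291)
7^2 ≡ 7^2 = 49 ≡ 49 (mod 2291)
7^4 ≡ 49^2 = 2401 ≡ 110 (mod 2291)
7^8 ≡ 110^2 = 12100 ≡ 645 (mod 2291)
7^16 ≡ 645^2 = 416025 ≡ 1354 (mod 2291)
7^32 ≡ 1354^2 = 1833316 ≡ 516 (mod 2291)
7^64 ≡ 516^2 = 266256 ≡ 500 (mod 2291)
7^128 ≡ 500^2 = 250000 ≡ 281 (mod 2291)
7^256 ≡ 281^2 = 78961 ≡ 1067 (mod 2291)
7^512 ≡ 1067^2 = 1138489 ≡ 2153 (mod 2291)
7^1024 ≡ 2153^2 = 4635409 ≡ 716 (mod 2291)
7^2048 ≡ 716^2 = 512656 ≡ 1763 (mod 2291)
2290 = 2048 + 128 + 64 + 32 + 16 + 2 in binary powers of 2.
So 7^2290 ≡ 1763 · 281 · 500 · 516 · 1354 · 49 ≡ 1747 (mod 2291).
Since 1747 ≠ 1, base 7 is a Fermat witness: 2291 is composite.

1747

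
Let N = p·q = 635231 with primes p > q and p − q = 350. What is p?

991

Since p = q + 350, we have 635231 = q(q + 350), so q² + 350q − 635231 = 0.
Discriminant: 350² + 4·635231 = 122500 + 2540924 = 2663424; √2663424 = 1632.
q = (−350 + 1632)/2 = 641, and p = q + 350 = 991.
Check: 641 · 991 = 635231.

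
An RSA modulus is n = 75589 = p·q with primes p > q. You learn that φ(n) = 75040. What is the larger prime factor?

281

φ(n) = (p−1)(q−1) = n − (p+q) + 1, so p + q = 75589 − 75040 + 1 = 550.
p and q are the roots of t² − 550t + 75589 = 0.
Discriminant: 550² − 4·75589 = 302500 − 302356 = 144; √144 = 12.
q = (550 − 12)/2 = 269, p = (550 + 12)/2 = 281.
Check: 269 · 281 = 75589.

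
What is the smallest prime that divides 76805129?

76805129 is odd.
Digit sum 38, not divisible by 3.
Ends in 9: not divisible by 5.
7: 76805129 = 7·10972161 + 2
11: 76805129 = 11·6982284 + 5
13: 76805129 = 13·5908086 + 11
17: 76805129 = 17·4517948 + 13
19: 76805129 = 19·4042375 + 4
23: 76805129 = 23·3339353 + 10
29: 76805129 = 29·2648452 + 21
31: 76805129 = 31·2477584 + 25
37: 76805129 = 37·2075814 + 11
41: 76805129 = 41·1873295 + 34
43: 76805129 = 43·1786165 + 34
47: 76805129 = 47·1634151 + 32
53: 76805129 = 53·1449153 + 20
59: 76805129 = 59·1301781 + 50
61: 76805129 = 61·1259100 + 29
67: 76805129 = 67·1146345 + 14
71: 76805129 = 71·1081762 + 27
73: 76805129 = 73·1052125 + 4
79: 76805129 = 79·972216 + 65
83: 76805129 = 83·925363

83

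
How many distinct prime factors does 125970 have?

125970 = 2 · 62985
62985 = 3 · 20995
20995 = 5 · 4199
4199 = 13 · 323
323 = 17 · 19
125970 = 2 · 3 · 5 · 13 · 17 · 19, which has 6 distinct prime factors.

6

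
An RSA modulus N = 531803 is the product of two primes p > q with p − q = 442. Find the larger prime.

983

Since p = q + 442, we have 531803 = q(q + 442), so q² + 442q − 531803 = 0.
Discriminant: 442² + 4·531803 = 195364 + 2127212 = 2322576; √2322576 = 1524.
q = (−442 + 1524)/2 = 541, and p = q + 442 = 983.
Check: 541 · 983 = 531803.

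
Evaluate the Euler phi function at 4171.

4032

Factor: 4171 = 43 · 97.
φ(4171) = (43−1) · (97−1) = 42 · 96 = 4032.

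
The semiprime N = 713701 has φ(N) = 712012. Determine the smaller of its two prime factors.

827

φ(n) = (p−1)(q−1) = n − (p+q) + 1, so p + q = 713701 − 712012 + 1 = 1690.
p and q are the roots of t² − 1690t + 713701 = 0.
Discriminant: 1690² − 4·713701 = 2856100 − 2854804 = 1296; √1296 = 36.
q = (1690 − 36)/2 = 827, p = (1690 + 36)/2 = 863.
Check: 827 · 863 = 713701.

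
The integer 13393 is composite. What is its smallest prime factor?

13393 is odd.
Digit sum 19, not divisible by 3.
Ends in 3: not divisible by 5.
7: 13393 = 7·1913 + 2
11: 13393 = 11·1217 + 6
13: 13393 = 13·1030 + 3
17: 13393 = 17·787 + 14
19: 13393 = 19·704 + 17
23: 13393 = 23·582 + 7
29: 13393 = 29·461 + 24
31: 13393 = 31·432 + 1
37: 13393 = 37·361 + 36
41: 13393 = 41·326 + 27
43: 13393 = 43·311 + 20
47: 13393 = 47·284 + 45
53: 13393 = 53·252 + 37
59: 13393 = 59·227

59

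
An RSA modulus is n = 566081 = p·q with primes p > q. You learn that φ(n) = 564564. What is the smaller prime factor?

659

φ(n) = (p−1)(q−1) = n − (p+q) + 1, so p + q = 566081 − 564564 + 1 = 1518.
p and q are the roots of t² − 1518t + 566081 = 0.
Discriminant: 1518² − 4·566081 = 2304324 − 2264324 = 40000; √40000 = 200.
q = (1518 − 200)/2 = 659, p = (1518 + 200)/2 = 859.
Check: 659 · 859 = 566081.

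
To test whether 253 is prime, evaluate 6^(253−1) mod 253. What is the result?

234

6^1 ≡ 6 (mod 253)
6^2 ≡ 6^2 = 36 ≡ 36 (mod 253)
6^4 ≡ 36^2 = 1296 ≡ 31 (mod 253)
6^8 ≡ 31^2 = 961 ≡ 202 (mod 253)
6^16 ≡ 202^2 = 40804 ≡ 71 (mod 253)
6^32 ≡ 71^2 = 5041 ≡ 234 (mod 253)
6^64 ≡ 234^2 = 54756 ≡ 108 (mod 253)
6^128 ≡ 108^2 = 11664 ≡ 26 (mod 253)
252 = 128 + 64 + 32 + 16 + 8 + 4 in binary powers of 2.
So 6^252 ≡ 26 · 108 · 234 · 71 · 202 · 31 ≡ 234 (mod 253).
Since 234 ≠ 1, base 6 is a Fermat witness: 253 is composite.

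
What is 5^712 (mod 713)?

5^1 ≡ 5 (mod 713)
5^2 ≡ 5^2 = 25 ≡ 25 (mod 713)
5^4 ≡ 25^2 = 625 ≡ 625 (mod 713)
5^8 ≡ 625^2 = 390625 ≡ 614 (mod 713)
5^16 ≡ 614^2 = 376996 ≡ 532 (mod 713)
5^32 ≡ 532^2 = 283024 ≡ 676 (mod 713)
5^64 ≡ 676^2 = 456976 ≡ 656 (mod 713)
5^128 ≡ 656^2 = 430336 ≡ 397 (mod 713)
5^256 ≡ 397^2 = 157609 ≡ 36 (mod 713)
5^512 ≡ 36^2 = 1296 ≡ 583 (mod 713)
712 = 512 + 128 + 64 + 8 in binary powers of 2.
So 5^712 ≡ 583 · 397 · 656 · 614 ≡ 315 (mod 713).
Since 315 ≠ 1, base 5 is a Fermat witness: 713 is composite.

315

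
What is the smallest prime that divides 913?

11

913 is odd.
Digit sum 13, not divisible by 3.
Ends in 3: not divisible by 5.
7: 913 = 7·130 + 3
11: 913 = 11·83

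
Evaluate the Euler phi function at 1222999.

Factor: 1222999 = 79 · 113 · 137.
φ(1222999) = (79−1) · (113−1) · (137−1) = 78 · 112 · 136 = 1188096.

1188096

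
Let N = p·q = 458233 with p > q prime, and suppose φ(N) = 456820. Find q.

503

φ(n) = (p−1)(q−1) = n − (p+q) + 1, so p + q = 458233 − 456820 + 1 = 1414.
p and q are the roots of t² − 1414t + 458233 = 0.
Discriminant: 1414² − 4·458233 = 1999396 − 1832932 = 166464; √166464 = 408.
q = (1414 − 408)/2 = 503, p = (1414 + 408)/2 = 911.
Check: 503 · 911 = 458233.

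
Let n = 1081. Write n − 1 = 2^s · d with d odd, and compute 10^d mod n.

1081 − 1 = 1080 = 2^3 · 135, so d = 135.
10^1 ≡ 10 (mod 1081)
10^2 ≡ 10^2 = 100 ≡ 100 (mod 1081)
10^4 ≡ 100^2 = 10000 ≡ 271 (mod 1081)
10^8 ≡ 271^2 = 73441 ≡ 1014 (mod 1081)
10^16 ≡ 1014^2 = 1028196 ≡ 165 (mod 1081)
10^32 ≡ 165^2 = 27225 ≡ 200 (mod 1081)
10^64 ≡ 200^2 = 40000 ≡ 3 (mod 1081)
10^128 ≡ 3^2 = 9 ≡ 9 (mod 1081)
135 = 128 + 4 + 2 + 1 in binary powers of 2.
So 10^135 ≡ 9 · 271 · 100 · 10 ≡ 264 (mod 1081).
Squaring chain: 264 → 512 → 542; never reaches −1, so base 10 is a Miller–Rabin witness that 1081 is composite.

264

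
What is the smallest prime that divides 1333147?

1333147 is odd.
Digit sum 22, not divisible by 3.
Ends in 7: not divisible by 5.
7: 1333147 = 7·190449 + 4
11: 1333147 = 11·121195 + 2
13: 1333147 = 13·102549 + 10
17: 1333147 = 17·78420 + 7
19: 1333147 = 19·70165 + 12
23: 1333147 = 23·57962 + 21
29: 1333147 = 29·45970 + 17
31: 1333147 = 31·43004 + 23
37: 1333147 = 37·36031

37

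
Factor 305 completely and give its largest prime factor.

61

305 = 5 · 61
61 is prime.
So 305 = 5 · 61; the largest prime factor is 61.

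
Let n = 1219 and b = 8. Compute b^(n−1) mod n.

8^1 ≡ 8 (mod 1219)
8^2 ≡ 8^2 = 64 ≡ 64 (mod 1219)
8^4 ≡ 64^2 = 4096 ≡ 439 (mod 1219)
8^8 ≡ 439^2 = 192721 ≡ 119 (mod 1219)
8^16 ≡ 119^2 = 14161 ≡ 752 (mod 1219)
8^32 ≡ 752^2 = 565504 ≡ 1107 (mod 1219)
8^64 ≡ 1107^2 = 1225449 ≡ 354 (mod 1219)
8^128 ≡ 354^2 = 125316 ≡ 978 (mod 1219)
8^256 ≡ 978^2 = 956484 ≡ 788 (mod 1219)
8^512 ≡ 788^2 = 620944 ≡ 473 (mod 1219)
8^1024 ≡ 473^2 = 223729 ≡ 652 (mod 1219)
1218 = 1024 + 128 + 64 + 2 in binary powers of 2.
So 8^1218 ≡ 652 · 978 · 354 · 64 ≡ 855 (mod 1219).
Since 855 ≠ 1, base 8 is a Fermat witness: 1219 is composite.

855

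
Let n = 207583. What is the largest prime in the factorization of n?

207583 = 41 · 5063
5063 = 61 · 83
83 is prime.
So 207583 = 41 · 61 · 83; the largest prime factor is 83.

83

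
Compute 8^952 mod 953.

1

8^1 ≡ 8 (mod 953)
8^2 ≡ 8^2 = 64 ≡ 64 (mod 953)
8^4 ≡ 64^2 = 4096 ≡ 284 (mod 953)
8^8 ≡ 284^2 = 80656 ≡ 604 (mod 953)
8^16 ≡ 604^2 = 364816 ≡ 770 (mod 953)
8^32 ≡ 770^2 = 592900 ≡ 134 (mod 953)
8^64 ≡ 134^2 = 17956 ≡ 802 (mod 953)
8^128 ≡ 802^2 = 643204 ≡ 882 (mod 953)
8^256 ≡ 882^2 = 777924 ≡ 276 (mod 953)
8^512 ≡ 276^2 = 76176 ≡ 889 (mod 953)
952 = 512 + 256 + 128 + 32 + 16 + 8 in binary powers of 2.
So 8^952 ≡ 889 · 276 · 882 · 134 · 770 · 604 ≡ 1 (mod 953).
Since the result is 1, base 8 gives no evidence that 953 is composite.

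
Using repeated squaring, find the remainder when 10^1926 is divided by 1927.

1076

10^1 ≡ 10 (mod 1927)
10^2 ≡ 10^2 = 100 ≡ 100 (mod 1927)
10^4 ≡ 100^2 = 10000 ≡ 365 (mod 1927)
10^8 ≡ 365^2 = 133225 ≡ 262 (mod 1927)
10^16 ≡ 262^2 = 68644 ≡ 1199 (mod 1927)
10^32 ≡ 1199^2 = 1437601 ≡ 59 (mod 1927)
10^64 ≡ 59^2 = 3481 ≡ 1554 (mod 1927)
10^128 ≡ 1554^2 = 2414916 ≡ 385 (mod 1927)
10^256 ≡ 385^2 = 148225 ≡ 1773 (mod 1927)
10^512 ≡ 1773^2 = 3143529 ≡ 592 (mod 1927)
10^1024 ≡ 592^2 = 350464 ≡ 1677 (mod 1927)
1926 = 1024 + 512 + 256 + 128 + 4 + 2 in binary powers of 2.
So 10^1926 ≡ 1677 · 592 · 1773 · 385 · 365 · 100 ≡ 1076 (mod 1927).
Since 1076 ≠ 1, base 10 is a Fermat witness: 1927 is composite.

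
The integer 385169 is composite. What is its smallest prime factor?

385169 is odd.
Digit sum 32, not divisible by 3.
Ends in 9: not divisible by 5.
7: 385169 = 7·55024 + 1
11: 385169 = 11·35015 + 4
13: 385169 = 13·29628 + 5
17: 385169 = 17·22657

17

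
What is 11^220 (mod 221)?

81

11^1 ≡ 11 (mod 221)
11^2 ≡ 11^2 = 121 ≡ 121 (mod 221)
11^4 ≡ 121^2 = 14641 ≡ 55 (mod 221)
11^8 ≡ 55^2 = 3025 ≡ 152 (mod 221)
11^16 ≡ 152^2 = 23104 ≡ 120 (mod 221)
11^32 ≡ 120^2 = 14400 ≡ 35 (mod 221)
11^64 ≡ 35^2 = 1225 ≡ 120 (mod 221)
11^128 ≡ 120^2 = 14400 ≡ 35 (mod 221)
220 = 128 + 64 + 16 + 8 + 4 in binary powers of 2.
So 11^220 ≡ 35 · 120 · 120 · 152 · 55 ≡ 81 (mod 221).
Since 81 ≠ 1, base 11 is a Fermat witness: 221 is composite.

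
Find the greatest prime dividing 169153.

169153 = 47 · 3599
3599 = 59 · 61
61 is prime.
So 169153 = 47 · 59 · 61; the largest prime factor is 61.

61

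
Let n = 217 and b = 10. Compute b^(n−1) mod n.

64

10^1 ≡ 10 (mod 217)
10^2 ≡ 10^2 = 100 ≡ 100 (mod 217)
10^4 ≡ 100^2 = 10000 ≡ 18 (mod 217)
10^8 ≡ 18^2 = 324 ≡ 107 (mod 217)
10^16 ≡ 107^2 = 11449 ≡ 165 (mod 217)
10^32 ≡ 165^2 = 27225 ≡ 100 (mod 217)
10^64 ≡ 100^2 = 10000 ≡ 18 (mod 217)
10^128 ≡ 18^2 = 324 ≡ 107 (mod 217)
216 = 128 + 64 + 16 + 8 in binary powers of 2.
So 10^216 ≡ 107 · 18 · 165 · 107 ≡ 64 (mod 217).
Since 64 ≠ 1, base 10 is a Fermat witness: 217 is composite.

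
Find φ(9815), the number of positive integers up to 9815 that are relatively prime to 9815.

7200

Factor: 9815 = 5 · 13 · 151.
φ(9815) = (5−1) · (13−1) · (151−1) = 4 · 12 · 150 = 7200.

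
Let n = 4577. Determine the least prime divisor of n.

23

4577 is odd.
Digit sum 23, not divisible by 3.
Ends in 7: not divisible by 5.
7: 4577 = 7·653 + 6
11: 4577 = 11·416 + 1
13: 4577 = 13·352 + 1
17: 4577 = 17·269 + 4
19: 4577 = 19·240 + 17
23: 4577 = 23·199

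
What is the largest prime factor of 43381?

43381 = 13 · 3337
3337 = 47 · 71
71 is prime.
So 43381 = 13 · 47 · 71; the largest prime factor is 71.

71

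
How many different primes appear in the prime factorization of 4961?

4961 = 11^2 · 41
4961 = 11^2 · 41, which has 2 distinct prime factors.

2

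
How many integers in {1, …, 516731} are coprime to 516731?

493920

Factor: 516731 = 43 · 61 · 197.
φ(516731) = (43−1) · (61−1) · (197−1) = 42 · 60 · 196 = 493920.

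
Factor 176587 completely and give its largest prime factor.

73

176587 = 41 · 4307
4307 = 59 · 73
73 is prime.
So 176587 = 41 · 59 · 73; the largest prime factor is 73.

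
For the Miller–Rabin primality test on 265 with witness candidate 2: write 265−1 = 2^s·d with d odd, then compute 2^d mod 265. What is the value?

137

265 − 1 = 264 = 2^3 · 33, so d = 33.
2^1 ≡ 2 (mod 265)
2^2 ≡ 2^2 = 4 ≡ 4 (mod 265)
2^4 ≡ 4^2 = 16 ≡ 16 (mod 265)
2^8 ≡ 16^2 = 256 ≡ 256 (mod 265)
2^16 ≡ 256^2 = 65536 ≡ 81 (mod 265)
2^32 ≡ 81^2 = 6561 ≡ 201 (mod 265)
33 = 32 + 1 in binary powers of 2.
So 2^33 ≡ 201 · 2 ≡ 137 (mod 265).
Squaring chain: 137 → 219 → 261; never reaches −1, so base 2 is a Miller–Rabin witness that 265 is composite.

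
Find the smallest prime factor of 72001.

89

72001 is odd.
Digit sum 10, not divisible by 3.
Ends in 1: not divisible by 5.
7: 72001 = 7·10285 + 6
11: 72001 = 11·6545 + 6
13: 72001 = 13·5538 + 7
17: 72001 = 17·4235 + 6
19: 72001 = 19·3789 + 10
23: 72001 = 23·3130 + 11
29: 72001 = 29·2482 + 23
31: 72001 = 31·2322 + 19
37: 72001 = 37·1945 + 36
41: 72001 = 41·1756 + 5
43: 72001 = 43·1674 + 19
47: 72001 = 47·1531 + 44
53: 72001 = 53·1358 + 27
59: 72001 = 59·1220 + 21
61: 72001 = 61·1180 + 21
67: 72001 = 67·1074 + 43
71: 72001 = 71·1014 + 7
73: 72001 = 73·986 + 23
79: 72001 = 79·911 + 32
83: 72001 = 83·867 + 40
89: 72001 = 89·809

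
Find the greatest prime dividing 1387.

1387 = 19 · 73
73 is prime.
So 1387 = 19 · 73; the largest prime factor is 73.

73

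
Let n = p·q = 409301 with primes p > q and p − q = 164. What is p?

Since p = q + 164, we have 409301 = q(q + 164), so q² + 164q − 409301 = 0.
Discriminant: 164² + 4·409301 = 26896 + 1637204 = 1664100; √1664100 = 1290.
q = (−164 + 1290)/2 = 563, and p = q + 164 = 727.
Check: 563 · 727 = 409301.

727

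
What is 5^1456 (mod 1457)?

36

5^1 ≡ 5 (mod 1457)
5^2 ≡ 5^2 = 25 ≡ 25 (mod 1457)
5^4 ≡ 25^2 = 625 ≡ 625 (mod 1457)
5^8 ≡ 625^2 = 390625 ≡ 149 (mod 1457)
5^16 ≡ 149^2 = 22201 ≡ 346 (mod 1457)
5^32 ≡ 346^2 = 119716 ≡ 242 (mod 1457)
5^64 ≡ 242^2 = 58564 ≡ 284 (mod 1457)
5^128 ≡ 284^2 = 80656 ≡ 521 (mod 1457)
5^256 ≡ 521^2 = 271441 ≡ 439 (mod 1457)
5^512 ≡ 439^2 = 192721 ≡ 397 (mod 1457)
5^1024 ≡ 397^2 = 157609 ≡ 253 (mod 1457)
1456 = 1024 + 256 + 128 + 32 + 16 in binary powers of 2.
So 5^1456 ≡ 253 · 439 · 521 · 242 · 346 ≡ 36 (mod 1457).
Since 36 ≠ 1, base 5 is a Fermat witness: 1457 is composite.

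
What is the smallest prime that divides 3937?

31

3937 is odd.
Digit sum 22, not divisible by 3.
Ends in 7: not divisible by 5.
7: 3937 = 7·562 + 3
11: 3937 = 11·357 + 10
13: 3937 = 13·302 + 11
17: 3937 = 17·231 + 10
19: 3937 = 19·207 + 4
23: 3937 = 23·171 + 4
29: 3937 = 29·135 + 22
31: 3937 = 31·127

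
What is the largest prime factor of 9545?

9545 = 5 · 1909
1909 = 23 · 83
83 is prime.
So 9545 = 5 · 23 · 83; the largest prime factor is 83.

83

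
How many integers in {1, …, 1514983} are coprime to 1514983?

Factor: 1514983 = 79 · 127 · 151.
φ(1514983) = (79−1) · (127−1) · (151−1) = 78 · 126 · 150 = 1474200.

1474200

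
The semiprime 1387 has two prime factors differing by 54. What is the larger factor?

Since p = q + 54, we have 1387 = q(q + 54), so q² + 54q − 1387 = 0.
Discriminant: 54² + 4·1387 = 2916 + 5548 = 8464; √8464 = 92.
q = (−54 + 92)/2 = 19, and p = q + 54 = 73.
Check: 19 · 73 = 1387.

73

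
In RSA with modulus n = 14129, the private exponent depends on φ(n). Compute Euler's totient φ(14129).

Factor: 14129 = 71 · 199.
φ(14129) = (71−1) · (199−1) = 70 · 198 = 13860.

13860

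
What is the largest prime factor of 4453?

73

4453 = 61 · 73
73 is prime.
So 4453 = 61 · 73; the largest prime factor is 73.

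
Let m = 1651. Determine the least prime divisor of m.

1651 is odd.
Digit sum 13, not divisible by 3.
Ends in 1: not divisible by 5.
7: 1651 = 7·235 + 6
11: 1651 = 11·150 + 1
13: 1651 = 13·127

13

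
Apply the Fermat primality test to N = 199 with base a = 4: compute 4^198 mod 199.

4^1 ≡ 4 (mod 199)
4^2 ≡ 4^2 = 16 ≡ 16 (mod 199)
4^4 ≡ 16^2 = 256 ≡ 57 (mod 199)
4^8 ≡ 57^2 = 3249 ≡ 65 (mod 199)
4^16 ≡ 65^2 = 4225 ≡ 46 (mod 199)
4^32 ≡ 46^2 = 2116 ≡ 126 (mod 199)
4^64 ≡ 126^2 = 15876 ≡ 155 (mod 199)
4^128 ≡ 155^2 = 24025 ≡ 145 (mod 199)
198 = 128 + 64 + 4 + 2 in binary powers of 2.
So 4^198 ≡ 145 · 155 · 57 · 16 ≡ 1 (mod 199).
Since the result is 1, base 4 gives no evidence that 199 is composite.

1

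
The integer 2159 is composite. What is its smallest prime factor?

17

2159 is odd.
Digit sum 17, not divisible by 3.
Ends in 9: not divisible by 5.
7: 2159 = 7·308 + 3
11: 2159 = 11·196 + 3
13: 2159 = 13·166 + 1
17: 2159 = 17·127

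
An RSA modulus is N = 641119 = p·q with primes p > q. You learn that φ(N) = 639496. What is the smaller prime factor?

677

φ(n) = (p−1)(q−1) = n − (p+q) + 1, so p + q = 641119 − 639496 + 1 = 1624.
p and q are the roots of t² − 1624t + 641119 = 0.
Discriminant: 1624² − 4·641119 = 2637376 − 2564476 = 72900; √72900 = 270.
q = (1624 − 270)/2 = 677, p = (1624 + 270)/2 = 947.
Check: 677 · 947 = 641119.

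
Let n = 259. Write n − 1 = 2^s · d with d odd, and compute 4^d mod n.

64

259 − 1 = 258 = 2^1 · 129, so d = 129.
4^1 ≡ 4 (mod 259)
4^2 ≡ 4^2 = 16 ≡ 16 (mod 259)
4^4 ≡ 16^2 = 256 ≡ 256 (mod 259)
4^8 ≡ 256^2 = 65536 ≡ 9 (mod 259)
4^16 ≡ 9^2 = 81 ≡ 81 (mod 259)
4^32 ≡ 81^2 = 6561 ≡ 86 (mod 259)
4^64 ≡ 86^2 = 7396 ≡ 144 (mod 259)
4^128 ≡ 144^2 = 20736 ≡ 16 (mod 259)
129 = 128 + 1 in binary powers of 2.
So 4^129 ≡ 16 · 4 ≡ 64 (mod 259).
Squaring chain: 64; never reaches −1, so base 4 is a Miller–Rabin witness that 259 is composite.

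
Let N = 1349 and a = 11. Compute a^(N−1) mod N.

1094

11^1 ≡ 11 (mod 1349)
11^2 ≡ 11^2 = 121 ≡ 121 (mod 1349)
11^4 ≡ 121^2 = 14641 ≡ 1151 (mod 1349)
11^8 ≡ 1151^2 = 1324801 ≡ 83 (mod 1349)
11^16 ≡ 83^2 = 6889 ≡ 144 (mod 1349)
11^32 ≡ 144^2 = 20736 ≡ 501 (mod 1349)
11^64 ≡ 501^2 = 251001 ≡ 87 (mod 1349)
11^128 ≡ 87^2 = 7569 ≡ 824 (mod 1349)
11^256 ≡ 824^2 = 678976 ≡ 429 (mod 1349)
11^512 ≡ 429^2 = 184041 ≡ 577 (mod 1349)
11^1024 ≡ 577^2 = 332929 ≡ 1075 (mod 1349)
1348 = 1024 + 256 + 64 + 4 in binary powers of 2.
So 11^1348 ≡ 1075 · 429 · 87 · 1151 ≡ 1094 (mod 1349).
Since 1094 ≠ 1, base 11 is a Fermat witness: 1349 is composite.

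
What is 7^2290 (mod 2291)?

7^1 ≡ 7 (mod 2291)
7^2 ≡ 7^2 = 49 ≡ 49 (mod 2291)
7^4 ≡ 49^2 = 2401 ≡ 110 (mod 2291)
7^8 ≡ 110^2 = 12100 ≡ 645 (mod 2291)
7^16 ≡ 645^2 = 416025 ≡ 1354 (mod 2291)
7^32 ≡ 1354^2 = 1833316 ≡ 516 (mod 2291)
7^64 ≡ 516^2 = 266256 ≡ 500 (mod 2291)
7^128 ≡ 500^2 = 250000 ≡ 281 (mod 2291)
7^256 ≡ 281^2 = 78961 ≡ 1067 (mod 2291)
7^512 ≡ 1067^2 = 1138489 ≡ 2153 (mod 2291)
7^1024 ≡ 2153^2 = 4635409 ≡ 716 (mod 2291)
7^2048 ≡ 716^2 = 512656 ≡ 1763 (mod 2291)
2290 = 2048 + 128 + 64 + 32 + 16 + 2 in binary powers of 2.
So 7^2290 ≡ 1763 · 281 · 500 · 516 · 1354 · 49 ≡ 1747 (mod 2291).
Since 1747 ≠ 1, base 7 is a Fermat witness: 2291 is composite.

1747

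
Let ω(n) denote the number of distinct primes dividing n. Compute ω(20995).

4

20995 = 5 · 4199
4199 = 13 · 323
323 = 17 · 19
20995 = 5 · 13 · 17 · 19, which has 4 distinct prime factors.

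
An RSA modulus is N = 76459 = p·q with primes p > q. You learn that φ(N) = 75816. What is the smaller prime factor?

157

φ(n) = (p−1)(q−1) = n − (p+q) + 1, so p + q = 76459 − 75816 + 1 = 644.
p and q are the roots of t² − 644t + 76459 = 0.
Discriminant: 644² − 4·76459 = 414736 − 305836 = 108900; √108900 = 330.
q = (644 − 330)/2 = 157, p = (644 + 330)/2 = 487.
Check: 157 · 487 = 76459.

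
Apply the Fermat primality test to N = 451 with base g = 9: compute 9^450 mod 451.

122

9^1 ≡ 9 (mod 451)
9^2 ≡ 9^2 = 81 ≡ 81 (mod 451)
9^4 ≡ 81^2 = 6561 ≡ 247 (mod 451)
9^8 ≡ 247^2 = 61009 ≡ 124 (mod 451)
9^16 ≡ 124^2 = 15376 ≡ 42 (mod 451)
9^32 ≡ 42^2 = 1764 ≡ 411 (mod 451)
9^64 ≡ 411^2 = 168921 ≡ 247 (mod 451)
9^128 ≡ 247^2 = 61009 ≡ 124 (mod 451)
9^256 ≡ 124^2 = 15376 ≡ 42 (mod 451)
450 = 256 + 128 + 64 + 2 in binary powers of 2.
So 9^450 ≡ 42 · 124 · 247 · 81 ≡ 122 (mod 451).
Since 122 ≠ 1, base 9 is a Fermat witness: 451 is composite.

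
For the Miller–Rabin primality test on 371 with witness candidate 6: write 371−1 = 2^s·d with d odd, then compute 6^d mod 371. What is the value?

216

371 − 1 = 370 = 2^1 · 185, so d = 185.
6^1 ≡ 6 (mod 371)
6^2 ≡ 6^2 = 36 ≡ 36 (mod 371)
6^4 ≡ 36^2 = 1296 ≡ 183 (mod 371)
6^8 ≡ 183^2 = 33489 ≡ 99 (mod 371)
6^16 ≡ 99^2 = 9801 ≡ 155 (mod 371)
6^32 ≡ 155^2 = 24025 ≡ 281 (mod 371)
6^64 ≡ 281^2 = 78961 ≡ 309 (mod 371)
6^128 ≡ 309^2 = 95481 ≡ 134 (mod 371)
185 = 128 + 32 + 16 + 8 + 1 in binary powers of 2.
So 6^185 ≡ 134 · 281 · 155 · 99 · 6 ≡ 216 (mod 371).
Squaring chain: 216; never reaches −1, so base 6 is a Miller–Rabin witness that 371 is composite.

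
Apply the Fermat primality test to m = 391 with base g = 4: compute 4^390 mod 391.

4^1 ≡ 4 (mod 391)
4^2 ≡ 4^2 = 16 ≡ 16 (mod 391)
4^4 ≡ 16^2 = 256 ≡ 256 (mod 391)
4^8 ≡ 256^2 = 65536 ≡ 239 (mod 391)
4^16 ≡ 239^2 = 57121 ≡ 35 (mod 391)
4^32 ≡ 35^2 = 1225 ≡ 52 (mod 391)
4^64 ≡ 52^2 = 2704 ≡ 358 (mod 391)
4^128 ≡ 358^2 = 128164 ≡ 307 (mod 391)
4^256 ≡ 307^2 = 94249 ≡ 18 (mod 391)
390 = 256 + 128 + 4 + 2 in binary powers of 2.
So 4^390 ≡ 18 · 307 · 256 · 16 ≡ 288 (mod 391).
Since 288 ≠ 1, base 4 is a Fermat witness: 391 is composite.

288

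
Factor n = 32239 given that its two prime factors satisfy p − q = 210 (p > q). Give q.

Since p = q + 210, we have 32239 = q(q + 210), so q² + 210q − 32239 = 0.
Discriminant: 210² + 4·32239 = 44100 + 128956 = 173056; √173056 = 416.
q = (−210 + 416)/2 = 103, and p = q + 210 = 313.
Check: 103 · 313 = 32239.

103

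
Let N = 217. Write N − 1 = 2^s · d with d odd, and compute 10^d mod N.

97

217 − 1 = 216 = 2^3 · 27, so d = 27.
10^1 ≡ 10 (mod 217)
10^2 ≡ 10^2 = 100 ≡ 100 (mod 217)
10^4 ≡ 100^2 = 10000 ≡ 18 (mod 217)
10^8 ≡ 18^2 = 324 ≡ 107 (mod 217)
10^16 ≡ 107^2 = 11449 ≡ 165 (mod 217)
27 = 16 + 8 + 2 + 1 in binary powers of 2.
So 10^27 ≡ 165 · 107 · 100 · 10 ≡ 97 (mod 217).
Squaring chain: 97 → 78 → 8; never reaches −1, so base 10 is a Miller–Rabin witness that 217 is composite.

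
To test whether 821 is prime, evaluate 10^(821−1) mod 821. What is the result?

1

10^1 ≡ 10 (mod 821)
10^2 ≡ 10^2 = 100 ≡ 100 (mod 821)
10^4 ≡ 100^2 = 10000 ≡ 148 (mod 821)
10^8 ≡ 148^2 = 21904 ≡ 558 (mod 821)
10^16 ≡ 558^2 = 311364 ≡ 205 (mod 821)
10^32 ≡ 205^2 = 42025 ≡ 154 (mod 821)
10^64 ≡ 154^2 = 23716 ≡ 728 (mod 821)
10^128 ≡ 728^2 = 529984 ≡ 439 (mod 821)
10^256 ≡ 439^2 = 192721 ≡ 607 (mod 821)
10^512 ≡ 607^2 = 368449 ≡ 641 (mod 821)
820 = 512 + 256 + 32 + 16 + 4 in binary powers of 2.
So 10^820 ≡ 641 · 607 · 154 · 205 · 148 ≡ 1 (mod 821).
Since the result is 1, base 10 gives no evidence that 821 is composite.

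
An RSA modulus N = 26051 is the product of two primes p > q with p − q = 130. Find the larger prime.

Since p = q + 130, we have 26051 = q(q + 130), so q² + 130q − 26051 = 0.
Discriminant: 130² + 4·26051 = 16900 + 104204 = 121104; √121104 = 348.
q = (−130 + 348)/2 = 109, and p = q + 130 = 239.
Check: 109 · 239 = 26051.

239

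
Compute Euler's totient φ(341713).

Factor: 341713 = 31 · 73 · 151.
φ(341713) = (31−1) · (73−1) · (151−1) = 30 · 72 · 150 = 324000.

324000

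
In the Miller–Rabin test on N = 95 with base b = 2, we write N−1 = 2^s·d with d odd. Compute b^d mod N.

95 − 1 = 94 = 2^1 · 47, so d = 47.
2^1 ≡ 2 (mod 95)
2^2 ≡ 2^2 = 4 ≡ 4 (mod 95)
2^4 ≡ 4^2 = 16 ≡ 16 (mod 95)
2^8 ≡ 16^2 = 256 ≡ 66 (mod 95)
2^16 ≡ 66^2 = 4356 ≡ 81 (mod 95)
2^32 ≡ 81^2 = 6561 ≡ 6 (mod 95)
47 = 32 + 8 + 4 + 2 + 1 in binary powers of 2.
So 2^47 ≡ 6 · 66 · 16 · 4 · 2 ≡ 53 (mod 95).
Squaring chain: 53; never reaches −1, so base 2 is a Miller–Rabin witness that 95 is composite.

53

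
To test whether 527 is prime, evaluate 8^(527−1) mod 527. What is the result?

8^1 ≡ 8 (mod 527)
8^2 ≡ 8^2 = 64 ≡ 64 (mod 527)
8^4 ≡ 64^2 = 4096 ≡ 407 (mod 527)
8^8 ≡ 407^2 = 165649 ≡ 171 (mod 527)
8^16 ≡ 171^2 = 29241 ≡ 256 (mod 527)
8^32 ≡ 256^2 = 65536 ≡ 188 (mod 527)
8^64 ≡ 188^2 = 35344 ≡ 35 (mod 527)
8^128 ≡ 35^2 = 1225 ≡ 171 (mod 527)
8^256 ≡ 171^2 = 29241 ≡ 256 (mod 527)
8^512 ≡ 256^2 = 65536 ≡ 188 (mod 527)
526 = 512 + 8 + 4 + 2 in binary powers of 2.
So 8^526 ≡ 188 · 171 · 407 · 64 ≡ 225 (mod 527).
Since 225 ≠ 1, base 8 is a Fermat witness: 527 is composite.

225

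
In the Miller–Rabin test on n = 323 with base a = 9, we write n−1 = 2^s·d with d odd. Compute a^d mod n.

323 − 1 = 322 = 2^1 · 161, so d = 161.
9^1 ≡ 9 (mod 323)
9^2 ≡ 9^2 = 81 ≡ 81 (mod 323)
9^4 ≡ 81^2 = 6561 ≡ 101 (mod 323)
9^8 ≡ 101^2 = 10201 ≡ 188 (mod 323)
9^16 ≡ 188^2 = 35344 ≡ 137 (mod 323)
9^32 ≡ 137^2 = 18769 ≡ 35 (mod 323)
9^64 ≡ 35^2 = 1225 ≡ 256 (mod 323)
9^128 ≡ 256^2 = 65536 ≡ 290 (mod 323)
161 = 128 + 32 + 1 in binary powers of 2.
So 9^161 ≡ 290 · 35 · 9 ≡ 264 (mod 323).
Squaring chain: 264; never reaches −1, so base 9 is a Miller–Rabin witness that 323 is composite.

264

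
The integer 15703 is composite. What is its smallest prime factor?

41

15703 is odd.
Digit sum 16, not divisible by 3.
Ends in 3: not divisible by 5.
7: 15703 = 7·2243 + 2
11: 15703 = 11·1427 + 6
13: 15703 = 13·1207 + 12
17: 15703 = 17·923 + 12
19: 15703 = 19·826 + 9
23: 15703 = 23·682 + 17
29: 15703 = 29·541 + 14
31: 15703 = 31·506 + 17
37: 15703 = 37·424 + 15
41: 15703 = 41·383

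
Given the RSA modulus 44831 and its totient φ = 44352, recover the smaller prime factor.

127

φ(n) = (p−1)(q−1) = n − (p+q) + 1, so p + q = 44831 − 44352 + 1 = 480.
p and q are the roots of t² − 480t + 44831 = 0.
Discriminant: 480² − 4·44831 = 230400 − 179324 = 51076; √51076 = 226.
q = (480 − 226)/2 = 127, p = (480 + 226)/2 = 353.
Check: 127 · 353 = 44831.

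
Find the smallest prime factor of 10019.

10019 is odd.
Digit sum 11, not divisible by 3.
Ends in 9: not divisible by 5.
7: 10019 = 7·1431 + 2
11: 10019 = 11·910 + 9
13: 10019 = 13·770 + 9
17: 10019 = 17·589 + 6
19: 10019 = 19·527 + 6
23: 10019 = 23·435 + 14
29: 10019 = 29·345 + 14
31: 10019 = 31·323 + 6
37: 10019 = 37·270 + 29
41: 10019 = 41·244 + 15
43: 10019 = 43·233

43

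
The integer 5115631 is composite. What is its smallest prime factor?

5115631 is odd.
Digit sum 22, not divisible by 3.
Ends in 1: not divisible by 5.
7: 5115631 = 7·730804 + 3
11: 5115631 = 11·465057 + 4
13: 5115631 = 13·393510 + 1
17: 5115631 = 17·300919 + 8
19: 5115631 = 19·269243 + 14
23: 5115631 = 23·222418 + 17
29: 5115631 = 29·176401 + 2
31: 5115631 = 31·165020 + 11
37: 5115631 = 37·138260 + 11
41: 5115631 = 41·124771 + 20
43: 5115631 = 43·118968 + 7
47: 5115631 = 47·108843 + 10
53: 5115631 = 53·96521 + 18
59: 5115631 = 59·86705 + 36
61: 5115631 = 61·83862 + 49
67: 5115631 = 67·76352 + 47
71: 5115631 = 71·72051 + 10
73: 5115631 = 73·70077 + 10
79: 5115631 = 79·64754 + 65
83: 5115631 = 83·61634 + 9
89: 5115631 = 89·57479

89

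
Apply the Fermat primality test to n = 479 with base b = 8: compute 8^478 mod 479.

1

8^1 ≡ 8 (mod 479)
8^2 ≡ 8^2 = 64 ≡ 64 (mod 479)
8^4 ≡ 64^2 = 4096 ≡ 264 (mod 479)
8^8 ≡ 264^2 = 69696 ≡ 241 (mod 479)
8^16 ≡ 241^2 = 58081 ≡ 122 (mod 479)
8^32 ≡ 122^2 = 14884 ≡ 35 (mod 479)
8^64 ≡ 35^2 = 1225 ≡ 267 (mod 479)
8^128 ≡ 267^2 = 71289 ≡ 397 (mod 479)
8^256 ≡ 397^2 = 157609 ≡ 18 (mod 479)
478 = 256 + 128 + 64 + 16 + 8 + 4 + 2 in binary powers of 2.
So 8^478 ≡ 18 · 397 · 267 · 122 · 241 · 264 · 64 ≡ 1 (mod 479).
Since the result is 1, base 8 gives no evidence that 479 is composite.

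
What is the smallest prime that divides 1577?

19

1577 is odd.
Digit sum 20, not divisible by 3.
Ends in 7: not divisible by 5.
7: 1577 = 7·225 + 2
11: 1577 = 11·143 + 4
13: 1577 = 13·121 + 4
17: 1577 = 17·92 + 13
19: 1577 = 19·83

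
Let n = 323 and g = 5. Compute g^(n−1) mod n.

263

5^1 ≡ 5 (mod 323)
5^2 ≡ 5^2 = 25 ≡ 25 (mod 323)
5^4 ≡ 25^2 = 625 ≡ 302 (mod 323)
5^8 ≡ 302^2 = 91204 ≡ 118 (mod 323)
5^16 ≡ 118^2 = 13924 ≡ 35 (mod 323)
5^32 ≡ 35^2 = 1225 ≡ 256 (mod 323)
5^64 ≡ 256^2 = 65536 ≡ 290 (mod 323)
5^128 ≡ 290^2 = 84100 ≡ 120 (mod 323)
5^256 ≡ 120^2 = 14400 ≡ 188 (mod 323)
322 = 256 + 64 + 2 in binary powers of 2.
So 5^322 ≡ 188 · 290 · 25 ≡ 263 (mod 323).
Since 263 ≠ 1, base 5 is a Fermat witness: 323 is composite.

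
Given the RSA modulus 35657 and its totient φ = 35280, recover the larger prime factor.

φ(n) = (p−1)(q−1) = n − (p+q) + 1, so p + q = 35657 − 35280 + 1 = 378.
p and q are the roots of t² − 378t + 35657 = 0.
Discriminant: 378² − 4·35657 = 142884 − 142628 = 256; √256 = 16.
q = (378 − 16)/2 = 181, p = (378 + 16)/2 = 197.
Check: 181 · 197 = 35657.

197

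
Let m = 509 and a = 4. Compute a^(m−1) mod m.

4^1 ≡ 4 (mod 509)
4^2 ≡ 4^2 = 16 ≡ 16 (mod 509)
4^4 ≡ 16^2 = 256 ≡ 256 (mod 509)
4^8 ≡ 256^2 = 65536 ≡ 384 (mod 509)
4^16 ≡ 384^2 = 147456 ≡ 355 (mod 509)
4^32 ≡ 355^2 = 126025 ≡ 302 (mod 509)
4^64 ≡ 302^2 = 91204 ≡ 93 (mod 509)
4^128 ≡ 93^2 = 8649 ≡ 505 (mod 509)
4^256 ≡ 505^2 = 255025 ≡ 16 (mod 509)
508 = 256 + 128 + 64 + 32 + 16 + 8 + 4 in binary powers of 2.
So 4^508 ≡ 16 · 505 · 93 · 302 · 355 · 384 · 256 ≡ 1 (mod 509).
Since the result is 1, base 4 gives no evidence that 509 is composite.

1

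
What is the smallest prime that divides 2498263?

29

2498263 is odd.
Digit sum 34, not divisible by 3.
Ends in 3: not divisible by 5.
7: 2498263 = 7·356894 + 5
11: 2498263 = 11·227114 + 9
13: 2498263 = 13·192174 + 1
17: 2498263 = 17·146956 + 11
19: 2498263 = 19·131487 + 10
23: 2498263 = 23·108620 + 3
29: 2498263 = 29·86147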